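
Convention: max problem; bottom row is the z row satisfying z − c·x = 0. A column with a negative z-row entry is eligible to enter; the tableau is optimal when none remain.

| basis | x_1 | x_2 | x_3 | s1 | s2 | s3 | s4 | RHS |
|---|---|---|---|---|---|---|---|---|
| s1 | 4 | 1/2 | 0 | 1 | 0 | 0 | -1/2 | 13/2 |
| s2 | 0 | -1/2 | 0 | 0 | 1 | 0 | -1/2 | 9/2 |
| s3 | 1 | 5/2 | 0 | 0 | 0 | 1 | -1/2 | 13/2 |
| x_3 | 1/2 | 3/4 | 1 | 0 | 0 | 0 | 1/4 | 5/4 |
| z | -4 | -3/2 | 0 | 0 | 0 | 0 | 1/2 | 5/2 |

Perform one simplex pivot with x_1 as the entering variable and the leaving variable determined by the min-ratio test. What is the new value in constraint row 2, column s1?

0

Ratio test on column x_1 — row 1: (13/2)/4 = 13/8; row 2: entry 0 ≤ 0; row 3: (13/2)/1 = 13/2; row 4: (5/4)/(1/2) = 5/2. Minimum is 13/8 at row 1 (s1 leaves); pivot element 4.
Divide row 1 by 4; eliminate column x_1 from the other rows.
Row 2 update in column s1: 0 − 0·(1/4) = 0.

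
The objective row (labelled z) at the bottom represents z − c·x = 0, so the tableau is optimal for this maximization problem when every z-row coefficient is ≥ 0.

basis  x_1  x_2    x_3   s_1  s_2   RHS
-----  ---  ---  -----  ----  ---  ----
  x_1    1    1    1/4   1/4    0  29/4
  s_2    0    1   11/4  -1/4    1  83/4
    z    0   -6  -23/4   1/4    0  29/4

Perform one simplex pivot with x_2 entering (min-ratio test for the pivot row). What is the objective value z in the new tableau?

203/4

Ratio test on column x_2 — row 1: (29/4)/1 = 29/4; row 2: (83/4)/1 = 83/4. Minimum is 29/4 at row 1 (x_1 leaves); pivot element 1.
Pivot on row 1; the z-row RHS becomes 29/4 − (-6)·(29/4) = 203/4.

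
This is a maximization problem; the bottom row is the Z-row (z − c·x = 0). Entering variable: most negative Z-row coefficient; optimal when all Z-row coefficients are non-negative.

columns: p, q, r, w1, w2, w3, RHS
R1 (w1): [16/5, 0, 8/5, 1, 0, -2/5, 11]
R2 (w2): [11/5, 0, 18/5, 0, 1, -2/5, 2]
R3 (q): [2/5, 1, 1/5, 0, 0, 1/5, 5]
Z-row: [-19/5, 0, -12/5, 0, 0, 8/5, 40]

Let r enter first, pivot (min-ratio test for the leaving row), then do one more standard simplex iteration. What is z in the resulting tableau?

478/11

Ratio test on column r — row 1: 11/(8/5) = 55/8; row 2: 2/(18/5) = 5/9; row 3: 5/(1/5) = 25. Minimum is 5/9 at row 2 (w2 leaves); pivot element 18/5.
Pivot on row 2; the Z-row RHS becomes 40 − (-12/5)·(5/9) = 124/3.
Next entering variable (most negative Z-row entry -7/3): p.
Ratio test on column p — row 1: (91/9)/(20/9) = 91/20; row 2: (5/9)/(11/18) = 10/11; row 3: (44/9)/(5/18) = 88/5. Minimum is 10/11 at row 2 (r leaves); pivot element 11/18.
After the second pivot the Z-row RHS is 124/3 − (-7/3)·(10/11) = 478/11.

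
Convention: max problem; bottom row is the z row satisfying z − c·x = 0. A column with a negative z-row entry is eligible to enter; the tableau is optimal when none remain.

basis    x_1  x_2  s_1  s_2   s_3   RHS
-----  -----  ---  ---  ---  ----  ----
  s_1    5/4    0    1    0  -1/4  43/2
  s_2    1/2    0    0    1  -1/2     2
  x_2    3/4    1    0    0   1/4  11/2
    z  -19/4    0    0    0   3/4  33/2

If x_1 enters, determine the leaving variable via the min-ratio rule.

s_2

Column x_1 entries and ratios — s_1: (43/2)/(5/4) = 86/5; s_2: 2/(1/2) = 4; x_2: (11/2)/(3/4) = 22/3.
Smallest ratio is 4 in the row of s_2, so s_2 leaves.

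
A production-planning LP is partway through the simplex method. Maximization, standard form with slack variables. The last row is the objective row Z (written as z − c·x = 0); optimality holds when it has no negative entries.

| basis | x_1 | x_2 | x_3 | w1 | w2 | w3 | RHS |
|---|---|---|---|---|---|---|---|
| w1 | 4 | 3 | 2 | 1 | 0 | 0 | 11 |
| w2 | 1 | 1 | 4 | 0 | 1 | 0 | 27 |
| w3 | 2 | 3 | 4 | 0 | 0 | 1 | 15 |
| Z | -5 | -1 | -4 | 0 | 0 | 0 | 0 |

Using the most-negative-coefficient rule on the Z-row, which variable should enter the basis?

x_1

Negative Z-row entries: x_1: -5, x_2: -1, x_3: -4.
The most negative is -5 in column x_1, so x_1 enters.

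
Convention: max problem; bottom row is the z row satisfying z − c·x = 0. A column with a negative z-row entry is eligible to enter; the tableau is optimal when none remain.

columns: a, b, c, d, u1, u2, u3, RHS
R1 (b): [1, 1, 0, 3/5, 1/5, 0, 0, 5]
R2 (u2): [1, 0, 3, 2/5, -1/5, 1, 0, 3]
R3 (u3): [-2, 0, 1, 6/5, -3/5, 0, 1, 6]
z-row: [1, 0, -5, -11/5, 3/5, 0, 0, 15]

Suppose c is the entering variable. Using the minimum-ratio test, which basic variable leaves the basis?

Column c entries and ratios — b: 0 ≤ 0, skip; u2: 3/3 = 1; u3: 6/1 = 6.
Smallest ratio is 1 in the row of u2, so u2 leaves.

u2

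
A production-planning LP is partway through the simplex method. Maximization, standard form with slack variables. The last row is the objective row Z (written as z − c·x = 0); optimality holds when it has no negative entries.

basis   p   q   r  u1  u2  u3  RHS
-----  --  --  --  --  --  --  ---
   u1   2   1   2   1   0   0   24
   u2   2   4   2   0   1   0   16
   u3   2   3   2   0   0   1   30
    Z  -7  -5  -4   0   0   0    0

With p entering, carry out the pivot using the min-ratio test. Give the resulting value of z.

Ratio test on column p — row 1: 24/2 = 12; row 2: 16/2 = 8; row 3: 30/2 = 15. Minimum is 8 at row 2 (u2 leaves); pivot element 2.
Pivot on row 2; the Z-row RHS becomes 0 − (-7)·8 = 56.

56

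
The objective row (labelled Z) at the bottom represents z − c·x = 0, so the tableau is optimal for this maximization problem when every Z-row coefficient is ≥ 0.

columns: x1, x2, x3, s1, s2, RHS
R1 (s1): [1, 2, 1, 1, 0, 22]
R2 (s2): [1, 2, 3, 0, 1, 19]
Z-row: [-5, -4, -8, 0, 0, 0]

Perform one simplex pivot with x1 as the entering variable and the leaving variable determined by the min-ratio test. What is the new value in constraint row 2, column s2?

Ratio test on column x1 — row 1: 22/1 = 22; row 2: 19/1 = 19. Minimum is 19 at row 2 (s2 leaves); pivot element 1.
Divide row 2 by 1; eliminate column x1 from the other rows.
In the new row 2, the s2 entry is the old entry divided by the pivot: 1/1 = 1.

1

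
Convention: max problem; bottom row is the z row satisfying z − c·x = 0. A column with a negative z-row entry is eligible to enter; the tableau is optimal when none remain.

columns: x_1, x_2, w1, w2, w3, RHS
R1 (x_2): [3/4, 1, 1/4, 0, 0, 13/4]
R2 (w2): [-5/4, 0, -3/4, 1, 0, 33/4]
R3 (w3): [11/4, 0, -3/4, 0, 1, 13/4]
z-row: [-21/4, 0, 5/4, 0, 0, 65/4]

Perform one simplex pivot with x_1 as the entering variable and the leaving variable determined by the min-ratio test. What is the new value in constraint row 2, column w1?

-12/11

Ratio test on column x_1 — row 1: (13/4)/(3/4) = 13/3; row 2: entry -5/4 ≤ 0; row 3: (13/4)/(11/4) = 13/11. Minimum is 13/11 at row 3 (w3 leaves); pivot element 11/4.
Divide row 3 by 11/4; eliminate column x_1 from the other rows.
Row 2 update in column w1: -3/4 − (-5/4)·(-3/11) = -12/11.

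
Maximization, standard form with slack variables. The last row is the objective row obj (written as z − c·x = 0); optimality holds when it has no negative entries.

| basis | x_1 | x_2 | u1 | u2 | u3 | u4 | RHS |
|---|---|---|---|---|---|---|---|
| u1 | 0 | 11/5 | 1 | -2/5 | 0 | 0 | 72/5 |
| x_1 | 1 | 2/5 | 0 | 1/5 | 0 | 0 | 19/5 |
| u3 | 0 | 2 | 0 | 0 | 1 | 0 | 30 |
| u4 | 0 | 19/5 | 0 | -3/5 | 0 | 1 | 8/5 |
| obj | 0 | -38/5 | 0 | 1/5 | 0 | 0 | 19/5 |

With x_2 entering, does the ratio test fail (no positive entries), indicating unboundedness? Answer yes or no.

no

Column x_2 has positive entries in row(s) 1, 2, 3, 4, so the ratio test bounds it — not unbounded.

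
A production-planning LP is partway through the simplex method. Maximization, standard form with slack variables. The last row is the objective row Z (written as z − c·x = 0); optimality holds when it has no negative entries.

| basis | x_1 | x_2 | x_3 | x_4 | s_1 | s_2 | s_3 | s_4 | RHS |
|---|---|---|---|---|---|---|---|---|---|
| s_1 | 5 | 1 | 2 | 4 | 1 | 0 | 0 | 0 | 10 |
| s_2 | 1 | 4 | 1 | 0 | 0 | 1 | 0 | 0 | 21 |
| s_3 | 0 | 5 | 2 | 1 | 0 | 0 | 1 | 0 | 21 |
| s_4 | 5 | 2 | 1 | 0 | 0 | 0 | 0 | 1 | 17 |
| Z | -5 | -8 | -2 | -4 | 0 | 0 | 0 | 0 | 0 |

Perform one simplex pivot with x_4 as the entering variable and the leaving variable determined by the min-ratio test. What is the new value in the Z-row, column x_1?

0

Ratio test on column x_4 — row 1: 10/4 = 5/2; row 2: entry 0 ≤ 0; row 3: 21/1 = 21; row 4: entry 0 ≤ 0. Minimum is 5/2 at row 1 (s_1 leaves); pivot element 4.
Divide row 1 by 4; eliminate column x_4 from the other rows.
Z-row update in column x_1: -5 − (-4)·(5/4) = 0.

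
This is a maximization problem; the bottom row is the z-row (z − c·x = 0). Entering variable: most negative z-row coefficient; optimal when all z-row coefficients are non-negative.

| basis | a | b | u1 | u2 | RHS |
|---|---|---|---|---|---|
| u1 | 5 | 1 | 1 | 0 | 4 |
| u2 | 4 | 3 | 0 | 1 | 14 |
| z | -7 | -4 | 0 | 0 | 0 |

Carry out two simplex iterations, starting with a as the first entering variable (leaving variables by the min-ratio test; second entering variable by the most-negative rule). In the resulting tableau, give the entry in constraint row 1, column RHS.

Ratio test on column a — row 1: 4/5 = 4/5; row 2: 14/4 = 7/2. Minimum is 4/5 at row 1 (u1 leaves); pivot element 5.
Divide row 1 by 5; eliminate column a from the other rows.
Second iteration: most negative z-row entry is -13/5 in column b, so b enters.
Ratio test on column b — row 1: (4/5)/(1/5) = 4; row 2: (54/5)/(11/5) = 54/11. Minimum is 4 at row 1 (a leaves); pivot element 1/5.
Divide row 1 by 1/5; eliminate column b from the other rows.
After both pivots, the entry at constraint row 1, column RHS is 4.

4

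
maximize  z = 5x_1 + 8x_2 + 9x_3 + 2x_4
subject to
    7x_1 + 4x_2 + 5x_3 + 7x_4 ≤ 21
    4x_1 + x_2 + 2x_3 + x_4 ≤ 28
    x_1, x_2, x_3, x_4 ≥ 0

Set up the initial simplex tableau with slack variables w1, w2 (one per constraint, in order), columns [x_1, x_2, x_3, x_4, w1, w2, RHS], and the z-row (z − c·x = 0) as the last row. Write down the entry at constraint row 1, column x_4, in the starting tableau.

7

Constraint 1 has coefficient 7 on x_4.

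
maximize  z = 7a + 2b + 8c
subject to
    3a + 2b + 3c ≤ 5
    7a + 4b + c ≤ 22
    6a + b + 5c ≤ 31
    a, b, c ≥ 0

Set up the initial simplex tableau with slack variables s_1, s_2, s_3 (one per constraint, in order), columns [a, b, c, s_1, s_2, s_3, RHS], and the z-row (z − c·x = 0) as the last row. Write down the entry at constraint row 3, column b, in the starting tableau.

Constraint 3 has coefficient 1 on b.

1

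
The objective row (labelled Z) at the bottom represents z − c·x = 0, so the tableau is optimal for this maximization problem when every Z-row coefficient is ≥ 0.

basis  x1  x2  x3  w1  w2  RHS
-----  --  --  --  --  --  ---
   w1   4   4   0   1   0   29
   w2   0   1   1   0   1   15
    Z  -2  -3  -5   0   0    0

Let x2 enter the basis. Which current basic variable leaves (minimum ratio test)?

w1

Column x2 entries and ratios — w1: 29/4 = 29/4; w2: 15/1 = 15.
Smallest ratio is 29/4 in the row of w1, so w1 leaves.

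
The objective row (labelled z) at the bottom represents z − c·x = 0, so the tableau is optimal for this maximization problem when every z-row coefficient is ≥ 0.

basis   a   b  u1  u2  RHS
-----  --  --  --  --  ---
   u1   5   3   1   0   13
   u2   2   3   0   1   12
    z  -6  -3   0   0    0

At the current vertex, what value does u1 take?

13

u1 is basic (row 1); its value is the RHS of that row, 13.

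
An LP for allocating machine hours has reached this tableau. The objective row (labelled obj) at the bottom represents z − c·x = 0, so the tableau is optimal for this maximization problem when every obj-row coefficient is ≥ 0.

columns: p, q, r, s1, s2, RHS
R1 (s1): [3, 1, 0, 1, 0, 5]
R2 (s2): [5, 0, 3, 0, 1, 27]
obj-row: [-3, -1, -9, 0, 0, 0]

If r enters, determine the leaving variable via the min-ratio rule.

Column r entries and ratios — s1: 0 ≤ 0, skip; s2: 27/3 = 9.
Smallest ratio is 9 in the row of s2, so s2 leaves.

s2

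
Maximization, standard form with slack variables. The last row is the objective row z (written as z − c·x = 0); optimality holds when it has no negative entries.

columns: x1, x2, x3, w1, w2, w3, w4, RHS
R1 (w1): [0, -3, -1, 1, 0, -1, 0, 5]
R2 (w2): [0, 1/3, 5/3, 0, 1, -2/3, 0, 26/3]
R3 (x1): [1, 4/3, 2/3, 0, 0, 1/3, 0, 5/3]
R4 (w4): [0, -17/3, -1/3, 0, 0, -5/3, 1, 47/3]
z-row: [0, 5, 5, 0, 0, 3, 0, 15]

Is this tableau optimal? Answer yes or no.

yes

Every z-row coefficient is ≥ 0, so the tableau is optimal.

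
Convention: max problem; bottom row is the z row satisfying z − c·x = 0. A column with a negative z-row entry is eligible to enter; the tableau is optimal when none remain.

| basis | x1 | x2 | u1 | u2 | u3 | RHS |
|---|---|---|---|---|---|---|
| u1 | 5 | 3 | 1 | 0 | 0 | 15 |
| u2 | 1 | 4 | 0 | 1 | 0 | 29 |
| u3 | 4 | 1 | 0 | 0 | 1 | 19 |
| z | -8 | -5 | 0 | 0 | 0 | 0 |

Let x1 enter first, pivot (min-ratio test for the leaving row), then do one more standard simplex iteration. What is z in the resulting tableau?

25

Ratio test on column x1 — row 1: 15/5 = 3; row 2: 29/1 = 29; row 3: 19/4 = 19/4. Minimum is 3 at row 1 (u1 leaves); pivot element 5.
Pivot on row 1; the z-row RHS becomes 0 − (-8)·3 = 24.
Next entering variable (most negative z-row entry -1/5): x2.
Ratio test on column x2 — row 1: 3/(3/5) = 5; row 2: 26/(17/5) = 130/17; row 3: entry -7/5 ≤ 0. Minimum is 5 at row 1 (x1 leaves); pivot element 3/5.
After the second pivot the z-row RHS is 24 − (-1/5)·5 = 25.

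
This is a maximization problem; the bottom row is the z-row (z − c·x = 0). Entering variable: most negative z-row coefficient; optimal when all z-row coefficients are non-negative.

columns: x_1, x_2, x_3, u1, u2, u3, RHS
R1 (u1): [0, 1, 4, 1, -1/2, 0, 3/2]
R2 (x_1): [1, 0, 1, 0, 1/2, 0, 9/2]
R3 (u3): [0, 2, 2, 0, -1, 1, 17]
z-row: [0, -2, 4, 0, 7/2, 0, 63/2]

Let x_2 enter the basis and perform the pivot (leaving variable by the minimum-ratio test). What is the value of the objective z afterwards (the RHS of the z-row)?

69/2

Ratio test on column x_2 — row 1: (3/2)/1 = 3/2; row 2: entry 0 ≤ 0; row 3: 17/2 = 17/2. Minimum is 3/2 at row 1 (u1 leaves); pivot element 1.
Pivot on row 1; the z-row RHS becomes 63/2 − (-2)·(3/2) = 69/2.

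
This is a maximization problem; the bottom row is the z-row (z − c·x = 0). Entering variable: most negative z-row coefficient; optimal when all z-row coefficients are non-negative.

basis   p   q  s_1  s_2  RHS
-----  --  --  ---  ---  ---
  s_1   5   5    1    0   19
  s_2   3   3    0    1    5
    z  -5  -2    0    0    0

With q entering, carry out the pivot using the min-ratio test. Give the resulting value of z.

Ratio test on column q — row 1: 19/5 = 19/5; row 2: 5/3 = 5/3. Minimum is 5/3 at row 2 (s_2 leaves); pivot element 3.
Pivot on row 2; the z-row RHS becomes 0 − (-2)·(5/3) = 10/3.

10/3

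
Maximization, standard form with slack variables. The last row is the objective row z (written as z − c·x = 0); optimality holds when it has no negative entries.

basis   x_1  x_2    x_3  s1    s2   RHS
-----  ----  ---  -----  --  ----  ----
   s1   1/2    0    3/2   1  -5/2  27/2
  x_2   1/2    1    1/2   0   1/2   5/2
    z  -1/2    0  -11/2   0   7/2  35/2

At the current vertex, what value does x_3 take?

0

x_3 is not in the basis, so in the current basic feasible solution x_3 = 0.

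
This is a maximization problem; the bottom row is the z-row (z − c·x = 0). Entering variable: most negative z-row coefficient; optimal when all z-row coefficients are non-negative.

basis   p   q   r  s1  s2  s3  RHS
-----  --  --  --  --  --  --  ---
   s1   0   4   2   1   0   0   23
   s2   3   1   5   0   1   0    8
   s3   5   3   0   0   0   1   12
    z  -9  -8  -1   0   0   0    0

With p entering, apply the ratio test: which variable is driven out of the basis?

Column p entries and ratios — s1: 0 ≤ 0, skip; s2: 8/3 = 8/3; s3: 12/5 = 12/5.
Smallest ratio is 12/5 in the row of s3, so s3 leaves.

s3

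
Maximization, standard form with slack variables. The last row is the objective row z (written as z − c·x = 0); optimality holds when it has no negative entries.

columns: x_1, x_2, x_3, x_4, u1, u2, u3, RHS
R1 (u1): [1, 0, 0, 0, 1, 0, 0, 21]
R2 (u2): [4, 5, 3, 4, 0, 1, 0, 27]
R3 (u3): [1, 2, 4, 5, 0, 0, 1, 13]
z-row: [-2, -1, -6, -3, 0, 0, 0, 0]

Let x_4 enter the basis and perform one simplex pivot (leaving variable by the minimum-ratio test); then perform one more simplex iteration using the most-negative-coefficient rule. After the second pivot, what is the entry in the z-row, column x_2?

2

Ratio test on column x_4 — row 1: entry 0 ≤ 0; row 2: 27/4 = 27/4; row 3: 13/5 = 13/5. Minimum is 13/5 at row 3 (u3 leaves); pivot element 5.
Divide row 3 by 5; eliminate column x_4 from the other rows.
Second iteration: most negative z-row entry is -18/5 in column x_3, so x_3 enters.
Ratio test on column x_3 — row 1: entry 0 ≤ 0; row 2: entry -1/5 ≤ 0; row 3: (13/5)/(4/5) = 13/4. Minimum is 13/4 at row 3 (x_4 leaves); pivot element 4/5.
Divide row 3 by 4/5; eliminate column x_3 from the other rows.
After both pivots, the entry at the z-row, column x_2 is 2.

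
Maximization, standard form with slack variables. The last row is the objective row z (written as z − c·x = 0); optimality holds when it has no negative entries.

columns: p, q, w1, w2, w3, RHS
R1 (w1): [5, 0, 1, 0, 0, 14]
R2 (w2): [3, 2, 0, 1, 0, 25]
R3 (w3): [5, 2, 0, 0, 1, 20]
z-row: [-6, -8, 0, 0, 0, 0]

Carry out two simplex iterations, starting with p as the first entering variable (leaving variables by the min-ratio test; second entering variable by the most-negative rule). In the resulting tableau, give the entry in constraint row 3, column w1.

Ratio test on column p — row 1: 14/5 = 14/5; row 2: 25/3 = 25/3; row 3: 20/5 = 4. Minimum is 14/5 at row 1 (w1 leaves); pivot element 5.
Divide row 1 by 5; eliminate column p from the other rows.
Second iteration: most negative z-row entry is -8 in column q, so q enters.
Ratio test on column q — row 1: entry 0 ≤ 0; row 2: (83/5)/2 = 83/10; row 3: 6/2 = 3. Minimum is 3 at row 3 (w3 leaves); pivot element 2.
Divide row 3 by 2; eliminate column q from the other rows.
After both pivots, the entry at constraint row 3, column w1 is -1/2.

-1/2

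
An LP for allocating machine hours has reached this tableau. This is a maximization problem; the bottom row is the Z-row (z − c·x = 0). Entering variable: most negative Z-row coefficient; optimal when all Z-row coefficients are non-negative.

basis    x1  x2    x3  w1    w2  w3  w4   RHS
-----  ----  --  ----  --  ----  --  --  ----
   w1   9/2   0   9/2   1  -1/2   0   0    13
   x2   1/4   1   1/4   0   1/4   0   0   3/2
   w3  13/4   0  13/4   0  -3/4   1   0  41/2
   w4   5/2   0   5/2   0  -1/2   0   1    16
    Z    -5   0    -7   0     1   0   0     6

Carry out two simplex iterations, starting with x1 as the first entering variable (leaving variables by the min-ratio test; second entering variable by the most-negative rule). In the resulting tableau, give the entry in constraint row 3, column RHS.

Ratio test on column x1 — row 1: 13/(9/2) = 26/9; row 2: (3/2)/(1/4) = 6; row 3: (41/2)/(13/4) = 82/13; row 4: 16/(5/2) = 32/5. Minimum is 26/9 at row 1 (w1 leaves); pivot element 9/2.
Divide row 1 by 9/2; eliminate column x1 from the other rows.
Second iteration: most negative Z-row entry is -2 in column x3, so x3 enters.
Ratio test on column x3 — row 1: (26/9)/1 = 26/9; row 2: entry 0 ≤ 0; row 3: entry 0 ≤ 0; row 4: entry 0 ≤ 0. Minimum is 26/9 at row 1 (x1 leaves); pivot element 1.
Divide row 1 by 1; eliminate column x3 from the other rows.
After both pivots, the entry at constraint row 3, column RHS is 100/9.

100/9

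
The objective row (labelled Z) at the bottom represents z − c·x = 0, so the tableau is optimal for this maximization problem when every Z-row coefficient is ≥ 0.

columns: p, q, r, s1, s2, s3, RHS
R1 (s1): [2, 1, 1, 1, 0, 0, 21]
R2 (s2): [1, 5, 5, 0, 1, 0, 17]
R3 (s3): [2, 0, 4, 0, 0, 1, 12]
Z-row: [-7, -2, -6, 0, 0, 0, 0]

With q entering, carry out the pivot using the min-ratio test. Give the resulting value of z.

Ratio test on column q — row 1: 21/1 = 21; row 2: 17/5 = 17/5; row 3: entry 0 ≤ 0. Minimum is 17/5 at row 2 (s2 leaves); pivot element 5.
Pivot on row 2; the Z-row RHS becomes 0 − (-2)·(17/5) = 34/5.

34/5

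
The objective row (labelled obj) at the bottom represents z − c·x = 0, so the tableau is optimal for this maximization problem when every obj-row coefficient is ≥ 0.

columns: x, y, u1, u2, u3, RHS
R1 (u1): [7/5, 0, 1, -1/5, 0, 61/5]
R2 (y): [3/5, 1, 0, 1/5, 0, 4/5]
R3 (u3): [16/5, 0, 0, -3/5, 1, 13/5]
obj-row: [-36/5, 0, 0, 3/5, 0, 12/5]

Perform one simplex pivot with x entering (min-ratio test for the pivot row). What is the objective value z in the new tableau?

Ratio test on column x — row 1: (61/5)/(7/5) = 61/7; row 2: (4/5)/(3/5) = 4/3; row 3: (13/5)/(16/5) = 13/16. Minimum is 13/16 at row 3 (u3 leaves); pivot element 16/5.
Pivot on row 3; the obj-row RHS becomes 12/5 − (-36/5)·(13/16) = 33/4.

33/4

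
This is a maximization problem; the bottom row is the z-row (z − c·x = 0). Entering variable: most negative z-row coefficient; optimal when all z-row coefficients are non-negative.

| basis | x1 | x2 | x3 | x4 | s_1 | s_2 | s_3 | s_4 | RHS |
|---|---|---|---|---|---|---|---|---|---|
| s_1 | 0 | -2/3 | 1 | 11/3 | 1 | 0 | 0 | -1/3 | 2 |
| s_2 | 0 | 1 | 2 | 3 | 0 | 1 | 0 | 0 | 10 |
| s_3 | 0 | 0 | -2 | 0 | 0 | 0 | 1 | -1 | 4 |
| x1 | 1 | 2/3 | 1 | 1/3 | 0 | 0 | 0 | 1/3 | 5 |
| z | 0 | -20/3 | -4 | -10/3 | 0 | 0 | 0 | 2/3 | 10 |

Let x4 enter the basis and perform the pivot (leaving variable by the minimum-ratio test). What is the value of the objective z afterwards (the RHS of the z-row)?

130/11

Ratio test on column x4 — row 1: 2/(11/3) = 6/11; row 2: 10/3 = 10/3; row 3: entry 0 ≤ 0; row 4: 5/(1/3) = 15. Minimum is 6/11 at row 1 (s_1 leaves); pivot element 11/3.
Pivot on row 1; the z-row RHS becomes 10 − (-10/3)·(6/11) = 130/11.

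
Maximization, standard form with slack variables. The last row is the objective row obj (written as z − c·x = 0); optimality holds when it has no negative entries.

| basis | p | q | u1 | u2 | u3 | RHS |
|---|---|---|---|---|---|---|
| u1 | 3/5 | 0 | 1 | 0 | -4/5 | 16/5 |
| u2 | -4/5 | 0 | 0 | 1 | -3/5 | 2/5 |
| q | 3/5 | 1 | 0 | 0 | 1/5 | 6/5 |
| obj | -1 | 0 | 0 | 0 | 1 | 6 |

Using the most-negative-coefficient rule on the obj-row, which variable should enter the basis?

p

Negative obj-row entries: p: -1.
The most negative is -1 in column p, so p enters.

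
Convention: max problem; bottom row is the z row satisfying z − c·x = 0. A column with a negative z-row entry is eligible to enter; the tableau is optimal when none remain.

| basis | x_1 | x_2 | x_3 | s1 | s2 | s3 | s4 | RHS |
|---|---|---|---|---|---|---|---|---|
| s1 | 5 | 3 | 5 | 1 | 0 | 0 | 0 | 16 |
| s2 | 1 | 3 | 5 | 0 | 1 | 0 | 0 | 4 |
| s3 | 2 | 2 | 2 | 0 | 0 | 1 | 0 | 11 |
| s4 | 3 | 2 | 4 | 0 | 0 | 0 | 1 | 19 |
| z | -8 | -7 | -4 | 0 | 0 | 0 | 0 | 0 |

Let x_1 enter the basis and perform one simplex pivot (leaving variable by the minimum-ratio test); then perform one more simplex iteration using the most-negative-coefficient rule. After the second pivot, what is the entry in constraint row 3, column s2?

Ratio test on column x_1 — row 1: 16/5 = 16/5; row 2: 4/1 = 4; row 3: 11/2 = 11/2; row 4: 19/3 = 19/3. Minimum is 16/5 at row 1 (s1 leaves); pivot element 5.
Divide row 1 by 5; eliminate column x_1 from the other rows.
Second iteration: most negative z-row entry is -11/5 in column x_2, so x_2 enters.
Ratio test on column x_2 — row 1: (16/5)/(3/5) = 16/3; row 2: (4/5)/(12/5) = 1/3; row 3: (23/5)/(4/5) = 23/4; row 4: (47/5)/(1/5) = 47. Minimum is 1/3 at row 2 (s2 leaves); pivot element 12/5.
Divide row 2 by 12/5; eliminate column x_2 from the other rows.
After both pivots, the entry at constraint row 3, column s2 is -1/3.

-1/3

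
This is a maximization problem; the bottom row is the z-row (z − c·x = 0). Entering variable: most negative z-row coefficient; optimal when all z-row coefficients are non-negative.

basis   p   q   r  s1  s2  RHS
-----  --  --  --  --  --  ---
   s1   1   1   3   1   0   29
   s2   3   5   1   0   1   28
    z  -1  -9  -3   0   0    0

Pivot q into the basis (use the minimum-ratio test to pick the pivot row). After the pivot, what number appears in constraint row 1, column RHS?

Ratio test on column q — row 1: 29/1 = 29; row 2: 28/5 = 28/5. Minimum is 28/5 at row 2 (s2 leaves); pivot element 5.
Divide row 2 by 5; eliminate column q from the other rows.
Row 1 update in column RHS: 29 − 1·(28/5) = 117/5.

117/5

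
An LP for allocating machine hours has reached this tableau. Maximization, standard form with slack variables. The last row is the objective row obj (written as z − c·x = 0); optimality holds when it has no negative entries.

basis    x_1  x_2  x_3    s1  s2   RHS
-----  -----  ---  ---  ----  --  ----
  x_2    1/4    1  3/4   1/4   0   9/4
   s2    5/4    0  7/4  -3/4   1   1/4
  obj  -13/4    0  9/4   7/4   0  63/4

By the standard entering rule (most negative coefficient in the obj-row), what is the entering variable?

Negative obj-row entries: x_1: -13/4.
The most negative is -13/4 in column x_1, so x_1 enters.

x_1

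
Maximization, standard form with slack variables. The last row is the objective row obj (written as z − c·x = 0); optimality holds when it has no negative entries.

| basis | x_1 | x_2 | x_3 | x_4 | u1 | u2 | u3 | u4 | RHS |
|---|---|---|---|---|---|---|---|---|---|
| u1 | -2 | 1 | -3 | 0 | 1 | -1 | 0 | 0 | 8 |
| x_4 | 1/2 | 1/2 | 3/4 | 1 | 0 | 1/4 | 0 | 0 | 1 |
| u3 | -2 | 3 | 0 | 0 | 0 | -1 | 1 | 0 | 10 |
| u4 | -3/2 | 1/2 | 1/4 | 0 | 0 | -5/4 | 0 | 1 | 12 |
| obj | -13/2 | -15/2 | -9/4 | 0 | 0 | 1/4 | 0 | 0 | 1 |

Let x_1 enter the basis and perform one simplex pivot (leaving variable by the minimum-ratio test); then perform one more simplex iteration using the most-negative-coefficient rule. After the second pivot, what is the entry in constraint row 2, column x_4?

2

Ratio test on column x_1 — row 1: entry -2 ≤ 0; row 2: 1/(1/2) = 2; row 3: entry -2 ≤ 0; row 4: entry -3/2 ≤ 0. Minimum is 2 at row 2 (x_4 leaves); pivot element 1/2.
Divide row 2 by 1/2; eliminate column x_1 from the other rows.
Second iteration: most negative obj-row entry is -1 in column x_2, so x_2 enters.
Ratio test on column x_2 — row 1: 12/3 = 4; row 2: 2/1 = 2; row 3: 14/5 = 14/5; row 4: 15/2 = 15/2. Minimum is 2 at row 2 (x_1 leaves); pivot element 1.
Divide row 2 by 1; eliminate column x_2 from the other rows.
After both pivots, the entry at constraint row 2, column x_4 is 2.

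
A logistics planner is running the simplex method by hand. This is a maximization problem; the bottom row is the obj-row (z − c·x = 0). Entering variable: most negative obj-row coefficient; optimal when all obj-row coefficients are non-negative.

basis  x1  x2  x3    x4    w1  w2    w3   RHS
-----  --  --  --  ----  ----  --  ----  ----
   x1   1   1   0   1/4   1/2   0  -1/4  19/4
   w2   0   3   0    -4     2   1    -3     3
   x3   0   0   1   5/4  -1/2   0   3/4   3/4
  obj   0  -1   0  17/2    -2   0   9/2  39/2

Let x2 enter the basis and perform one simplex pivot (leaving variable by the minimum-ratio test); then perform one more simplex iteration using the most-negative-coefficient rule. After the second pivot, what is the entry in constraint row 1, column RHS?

4

Ratio test on column x2 — row 1: (19/4)/1 = 19/4; row 2: 3/3 = 1; row 3: entry 0 ≤ 0. Minimum is 1 at row 2 (w2 leaves); pivot element 3.
Divide row 2 by 3; eliminate column x2 from the other rows.
Second iteration: most negative obj-row entry is -4/3 in column w1, so w1 enters.
Ratio test on column w1 — row 1: entry -1/6 ≤ 0; row 2: 1/(2/3) = 3/2; row 3: entry -1/2 ≤ 0. Minimum is 3/2 at row 2 (x2 leaves); pivot element 2/3.
Divide row 2 by 2/3; eliminate column w1 from the other rows.
After both pivots, the entry at constraint row 1, column RHS is 4.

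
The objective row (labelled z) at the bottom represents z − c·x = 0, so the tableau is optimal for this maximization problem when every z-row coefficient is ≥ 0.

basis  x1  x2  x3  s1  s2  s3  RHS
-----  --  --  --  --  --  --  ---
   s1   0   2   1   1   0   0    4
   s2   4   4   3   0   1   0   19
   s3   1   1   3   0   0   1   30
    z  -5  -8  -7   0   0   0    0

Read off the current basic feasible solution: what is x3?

x3 is not in the basis, so in the current basic feasible solution x3 = 0.

0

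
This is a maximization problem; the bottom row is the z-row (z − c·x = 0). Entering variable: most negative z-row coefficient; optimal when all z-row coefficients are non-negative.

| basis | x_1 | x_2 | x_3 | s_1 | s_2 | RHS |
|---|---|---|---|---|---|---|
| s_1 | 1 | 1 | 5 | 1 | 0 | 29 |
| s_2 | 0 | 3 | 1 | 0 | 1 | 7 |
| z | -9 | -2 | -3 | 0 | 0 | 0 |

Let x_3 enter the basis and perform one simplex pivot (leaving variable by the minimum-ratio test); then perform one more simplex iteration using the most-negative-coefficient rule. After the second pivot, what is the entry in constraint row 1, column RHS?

Ratio test on column x_3 — row 1: 29/5 = 29/5; row 2: 7/1 = 7. Minimum is 29/5 at row 1 (s_1 leaves); pivot element 5.
Divide row 1 by 5; eliminate column x_3 from the other rows.
Second iteration: most negative z-row entry is -42/5 in column x_1, so x_1 enters.
Ratio test on column x_1 — row 1: (29/5)/(1/5) = 29; row 2: entry -1/5 ≤ 0. Minimum is 29 at row 1 (x_3 leaves); pivot element 1/5.
Divide row 1 by 1/5; eliminate column x_1 from the other rows.
After both pivots, the entry at constraint row 1, column RHS is 29.

29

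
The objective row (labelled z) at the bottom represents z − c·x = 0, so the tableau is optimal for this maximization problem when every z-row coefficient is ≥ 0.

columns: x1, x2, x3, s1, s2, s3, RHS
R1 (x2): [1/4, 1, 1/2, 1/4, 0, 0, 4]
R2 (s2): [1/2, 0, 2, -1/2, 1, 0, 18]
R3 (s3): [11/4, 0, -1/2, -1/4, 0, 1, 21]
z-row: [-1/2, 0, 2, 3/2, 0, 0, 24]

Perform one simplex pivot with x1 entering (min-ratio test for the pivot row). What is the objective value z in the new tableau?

306/11

Ratio test on column x1 — row 1: 4/(1/4) = 16; row 2: 18/(1/2) = 36; row 3: 21/(11/4) = 84/11. Minimum is 84/11 at row 3 (s3 leaves); pivot element 11/4.
Pivot on row 3; the z-row RHS becomes 24 − (-1/2)·(84/11) = 306/11.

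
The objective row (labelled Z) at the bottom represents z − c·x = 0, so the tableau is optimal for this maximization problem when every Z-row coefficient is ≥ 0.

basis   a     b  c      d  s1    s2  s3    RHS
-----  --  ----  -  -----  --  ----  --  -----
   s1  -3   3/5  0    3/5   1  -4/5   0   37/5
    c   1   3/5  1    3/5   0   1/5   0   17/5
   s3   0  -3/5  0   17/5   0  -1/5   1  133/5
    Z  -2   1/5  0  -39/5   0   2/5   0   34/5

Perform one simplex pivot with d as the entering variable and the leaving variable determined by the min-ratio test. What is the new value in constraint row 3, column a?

-17/3

Ratio test on column d — row 1: (37/5)/(3/5) = 37/3; row 2: (17/5)/(3/5) = 17/3; row 3: (133/5)/(17/5) = 133/17. Minimum is 17/3 at row 2 (c leaves); pivot element 3/5.
Divide row 2 by 3/5; eliminate column d from the other rows.
Row 3 update in column a: 0 − (17/5)·(5/3) = -17/3.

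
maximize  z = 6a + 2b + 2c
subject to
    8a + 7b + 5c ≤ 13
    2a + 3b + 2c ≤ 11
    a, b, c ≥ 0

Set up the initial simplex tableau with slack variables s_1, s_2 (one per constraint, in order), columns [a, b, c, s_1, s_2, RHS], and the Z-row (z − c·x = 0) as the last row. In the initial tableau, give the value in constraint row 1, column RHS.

13

The RHS of constraint 1 is b_1 = 13.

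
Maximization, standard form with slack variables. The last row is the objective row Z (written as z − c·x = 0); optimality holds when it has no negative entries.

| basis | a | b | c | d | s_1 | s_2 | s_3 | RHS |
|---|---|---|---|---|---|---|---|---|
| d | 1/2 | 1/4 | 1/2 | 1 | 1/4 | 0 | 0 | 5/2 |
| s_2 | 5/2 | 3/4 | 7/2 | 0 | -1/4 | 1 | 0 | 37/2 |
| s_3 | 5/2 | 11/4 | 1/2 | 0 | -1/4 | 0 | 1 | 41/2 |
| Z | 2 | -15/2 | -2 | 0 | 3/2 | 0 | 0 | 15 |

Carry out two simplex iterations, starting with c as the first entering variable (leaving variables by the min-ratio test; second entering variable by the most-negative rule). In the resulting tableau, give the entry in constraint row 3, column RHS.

Ratio test on column c — row 1: (5/2)/(1/2) = 5; row 2: (37/2)/(7/2) = 37/7; row 3: (41/2)/(1/2) = 41. Minimum is 5 at row 1 (d leaves); pivot element 1/2.
Divide row 1 by 1/2; eliminate column c from the other rows.
Second iteration: most negative Z-row entry is -13/2 in column b, so b enters.
Ratio test on column b — row 1: 5/(1/2) = 10; row 2: entry -1 ≤ 0; row 3: 18/(5/2) = 36/5. Minimum is 36/5 at row 3 (s_3 leaves); pivot element 5/2.
Divide row 3 by 5/2; eliminate column b from the other rows.
After both pivots, the entry at constraint row 3, column RHS is 36/5.

36/5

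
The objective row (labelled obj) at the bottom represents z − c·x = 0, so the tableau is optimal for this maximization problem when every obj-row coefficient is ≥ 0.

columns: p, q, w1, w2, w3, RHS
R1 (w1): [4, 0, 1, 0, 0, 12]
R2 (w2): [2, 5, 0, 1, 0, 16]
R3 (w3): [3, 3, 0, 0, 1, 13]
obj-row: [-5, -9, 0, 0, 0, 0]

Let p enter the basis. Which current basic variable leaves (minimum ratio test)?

w1

Column p entries and ratios — w1: 12/4 = 3; w2: 16/2 = 8; w3: 13/3 = 13/3.
Smallest ratio is 3 in the row of w1, so w1 leaves.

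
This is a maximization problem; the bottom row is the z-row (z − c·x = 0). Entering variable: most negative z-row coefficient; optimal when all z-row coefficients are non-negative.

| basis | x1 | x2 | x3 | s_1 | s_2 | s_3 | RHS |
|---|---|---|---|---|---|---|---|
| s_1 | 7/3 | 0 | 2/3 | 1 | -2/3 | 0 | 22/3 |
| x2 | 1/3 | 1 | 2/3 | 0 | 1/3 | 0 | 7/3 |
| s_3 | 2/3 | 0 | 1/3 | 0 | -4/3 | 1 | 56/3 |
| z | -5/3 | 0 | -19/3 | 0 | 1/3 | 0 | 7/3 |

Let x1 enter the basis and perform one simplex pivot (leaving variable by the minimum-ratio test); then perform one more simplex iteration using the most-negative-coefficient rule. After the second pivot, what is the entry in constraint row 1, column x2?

-1/2

Ratio test on column x1 — row 1: (22/3)/(7/3) = 22/7; row 2: (7/3)/(1/3) = 7; row 3: (56/3)/(2/3) = 28. Minimum is 22/7 at row 1 (s_1 leaves); pivot element 7/3.
Divide row 1 by 7/3; eliminate column x1 from the other rows.
Second iteration: most negative z-row entry is -41/7 in column x3, so x3 enters.
Ratio test on column x3 — row 1: (22/7)/(2/7) = 11; row 2: (9/7)/(4/7) = 9/4; row 3: (116/7)/(1/7) = 116. Minimum is 9/4 at row 2 (x2 leaves); pivot element 4/7.
Divide row 2 by 4/7; eliminate column x3 from the other rows.
After both pivots, the entry at constraint row 1, column x2 is -1/2.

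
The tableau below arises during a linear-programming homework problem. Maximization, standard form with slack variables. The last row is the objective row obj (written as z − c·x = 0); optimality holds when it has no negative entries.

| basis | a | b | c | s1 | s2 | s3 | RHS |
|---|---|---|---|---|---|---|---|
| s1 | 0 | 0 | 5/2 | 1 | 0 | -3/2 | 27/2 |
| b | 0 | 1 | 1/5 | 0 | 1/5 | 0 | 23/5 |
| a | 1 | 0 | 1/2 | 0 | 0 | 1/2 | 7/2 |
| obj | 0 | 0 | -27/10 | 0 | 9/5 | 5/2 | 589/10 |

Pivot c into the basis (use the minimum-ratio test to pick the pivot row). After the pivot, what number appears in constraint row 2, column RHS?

Ratio test on column c — row 1: (27/2)/(5/2) = 27/5; row 2: (23/5)/(1/5) = 23; row 3: (7/2)/(1/2) = 7. Minimum is 27/5 at row 1 (s1 leaves); pivot element 5/2.
Divide row 1 by 5/2; eliminate column c from the other rows.
Row 2 update in column RHS: 23/5 − (1/5)·(27/5) = 88/25.

88/25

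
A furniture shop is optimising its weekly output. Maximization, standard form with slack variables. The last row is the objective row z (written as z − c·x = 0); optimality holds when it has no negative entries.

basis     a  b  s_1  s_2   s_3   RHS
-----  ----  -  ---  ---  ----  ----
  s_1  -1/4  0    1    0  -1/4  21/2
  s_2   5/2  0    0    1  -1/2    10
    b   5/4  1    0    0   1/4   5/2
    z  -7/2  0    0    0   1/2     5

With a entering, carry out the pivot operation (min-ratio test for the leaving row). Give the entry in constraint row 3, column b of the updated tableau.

4/5

Ratio test on column a — row 1: entry -1/4 ≤ 0; row 2: 10/(5/2) = 4; row 3: (5/2)/(5/4) = 2. Minimum is 2 at row 3 (b leaves); pivot element 5/4.
Divide row 3 by 5/4; eliminate column a from the other rows.
In the new row 3, the b entry is the old entry divided by the pivot: 1/(5/4) = 4/5.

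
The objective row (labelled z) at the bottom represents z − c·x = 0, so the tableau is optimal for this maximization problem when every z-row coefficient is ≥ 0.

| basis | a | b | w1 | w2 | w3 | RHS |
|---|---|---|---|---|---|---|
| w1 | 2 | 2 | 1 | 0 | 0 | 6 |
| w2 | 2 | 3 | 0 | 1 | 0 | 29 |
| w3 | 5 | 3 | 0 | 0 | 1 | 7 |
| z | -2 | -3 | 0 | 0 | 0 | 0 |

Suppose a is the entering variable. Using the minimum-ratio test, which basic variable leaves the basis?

w3

Column a entries and ratios — w1: 6/2 = 3; w2: 29/2 = 29/2; w3: 7/5 = 7/5.
Smallest ratio is 7/5 in the row of w3, so w3 leaves.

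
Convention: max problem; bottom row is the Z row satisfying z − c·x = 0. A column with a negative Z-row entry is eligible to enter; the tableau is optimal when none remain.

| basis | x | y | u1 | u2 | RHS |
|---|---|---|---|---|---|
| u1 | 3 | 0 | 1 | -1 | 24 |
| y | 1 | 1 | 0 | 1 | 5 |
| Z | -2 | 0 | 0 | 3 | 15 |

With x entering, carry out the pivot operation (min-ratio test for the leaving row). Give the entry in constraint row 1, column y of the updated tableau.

-3

Ratio test on column x — row 1: 24/3 = 8; row 2: 5/1 = 5. Minimum is 5 at row 2 (y leaves); pivot element 1.
Divide row 2 by 1; eliminate column x from the other rows.
Row 1 update in column y: 0 − 3·1 = -3.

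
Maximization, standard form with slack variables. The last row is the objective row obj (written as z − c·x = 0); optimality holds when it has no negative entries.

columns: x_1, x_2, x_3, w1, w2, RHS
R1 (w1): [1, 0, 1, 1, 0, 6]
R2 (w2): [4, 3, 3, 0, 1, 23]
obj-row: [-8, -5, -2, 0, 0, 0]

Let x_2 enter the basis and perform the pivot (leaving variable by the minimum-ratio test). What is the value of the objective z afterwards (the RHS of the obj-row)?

115/3

Ratio test on column x_2 — row 1: entry 0 ≤ 0; row 2: 23/3 = 23/3. Minimum is 23/3 at row 2 (w2 leaves); pivot element 3.
Pivot on row 2; the obj-row RHS becomes 0 − (-5)·(23/3) = 115/3.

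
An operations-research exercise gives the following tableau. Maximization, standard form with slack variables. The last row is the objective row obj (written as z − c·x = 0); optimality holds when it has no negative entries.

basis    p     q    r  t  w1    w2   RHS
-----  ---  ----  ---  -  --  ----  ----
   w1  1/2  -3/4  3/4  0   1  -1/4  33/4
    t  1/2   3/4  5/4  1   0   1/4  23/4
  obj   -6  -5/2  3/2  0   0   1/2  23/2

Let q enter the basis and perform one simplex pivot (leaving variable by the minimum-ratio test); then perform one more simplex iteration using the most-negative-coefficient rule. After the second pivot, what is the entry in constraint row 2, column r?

Ratio test on column q — row 1: entry -3/4 ≤ 0; row 2: (23/4)/(3/4) = 23/3. Minimum is 23/3 at row 2 (t leaves); pivot element 3/4.
Divide row 2 by 3/4; eliminate column q from the other rows.
Second iteration: most negative obj-row entry is -13/3 in column p, so p enters.
Ratio test on column p — row 1: 14/1 = 14; row 2: (23/3)/(2/3) = 23/2. Minimum is 23/2 at row 2 (q leaves); pivot element 2/3.
Divide row 2 by 2/3; eliminate column p from the other rows.
After both pivots, the entry at constraint row 2, column r is 5/2.

5/2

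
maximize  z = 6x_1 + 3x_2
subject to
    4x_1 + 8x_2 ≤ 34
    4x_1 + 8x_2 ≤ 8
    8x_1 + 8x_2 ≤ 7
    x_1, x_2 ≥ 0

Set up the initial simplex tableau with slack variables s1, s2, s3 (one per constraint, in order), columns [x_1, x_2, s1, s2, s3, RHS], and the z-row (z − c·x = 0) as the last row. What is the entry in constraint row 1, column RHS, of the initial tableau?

The RHS of constraint 1 is b_1 = 34.

34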